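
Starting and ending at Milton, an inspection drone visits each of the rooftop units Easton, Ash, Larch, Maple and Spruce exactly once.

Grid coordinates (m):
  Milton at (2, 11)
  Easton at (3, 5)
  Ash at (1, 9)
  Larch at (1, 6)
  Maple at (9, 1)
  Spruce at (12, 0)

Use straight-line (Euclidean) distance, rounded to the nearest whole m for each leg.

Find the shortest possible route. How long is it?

With 5 stops there are 5!/2 = 60 distinct round trips (a route and its reverse cost the same).
Milton → Easton → Ash → Larch → Maple → Spruce → Milton: 6+4+3+9+3+15 = 40
Milton → Easton → Ash → Larch → Spruce → Maple → Milton: 6+4+3+13+3+12 = 41
Milton → Easton → Ash → Maple → Larch → Spruce → Milton: 6+4+11+9+13+15 = 58
Milton → Easton → Ash → Maple → Spruce → Larch → Milton: 6+4+11+3+13+5 = 42
Milton → Easton → Ash → Spruce → Larch → Maple → Milton: 6+4+14+13+9+12 = 58
Milton → Easton → Ash → Spruce → Maple → Larch → Milton: 6+4+14+3+9+5 = 41
Milton → Easton → Larch → Ash → Maple → Spruce → Milton: 6+2+3+11+3+15 = 40
Milton → Easton → Larch → Ash → Spruce → Maple → Milton: 6+2+3+14+3+12 = 40
Milton → Easton → Larch → Maple → Ash → Spruce → Milton: 6+2+9+11+14+15 = 57
Milton → Easton → Larch → Maple → Spruce → Ash → Milton: 6+2+9+3+14+2 = 36
Milton → Easton → Larch → Spruce → Ash → Maple → Milton: 6+2+13+14+11+12 = 58
Milton → Easton → Larch → Spruce → Maple → Ash → Milton: 6+2+13+3+11+2 = 37
Milton → Easton → Maple → Ash → Larch → Spruce → Milton: 6+7+11+3+13+15 = 55
Milton → Easton → Maple → Ash → Spruce → Larch → Milton: 6+7+11+14+13+5 = 56
… (46 more)
Milton → Ash → Larch → Easton → Maple → Spruce → Milton: 2+3+2+7+3+15 = 32  ← best
The minimum is 32.
One optimal route: Milton → Ash → Larch → Easton → Maple → Spruce → Milton (or its reverse).

Minimum total distance: 32 m.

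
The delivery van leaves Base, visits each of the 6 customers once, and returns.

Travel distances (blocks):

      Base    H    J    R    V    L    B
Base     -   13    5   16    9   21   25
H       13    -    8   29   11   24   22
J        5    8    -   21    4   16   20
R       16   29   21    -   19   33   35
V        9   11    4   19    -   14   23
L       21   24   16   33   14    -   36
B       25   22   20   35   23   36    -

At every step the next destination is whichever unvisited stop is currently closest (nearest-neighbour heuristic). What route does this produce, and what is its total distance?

Nearest-neighbour total = 131 blocks; route Base → J → V → H → B → R → L → Base.

Base → [J:5 / V:9 / H:13 / R:16 / L:21 / B:25] → J (5)
J → [V:4 / H:8 / L:16 / B:20 / R:21] → V (4)
V → [H:11 / L:14 / R:19 / B:23] → H (11)
H → [B:22 / L:24 / R:29] → B (22)
B → [R:35 / L:36] → R (35)
R → [L:33] → L (33)
Return L→Base: 21.
Total = 5 + 4 + 11 + 22 + 35 + 33 + 21 = 131.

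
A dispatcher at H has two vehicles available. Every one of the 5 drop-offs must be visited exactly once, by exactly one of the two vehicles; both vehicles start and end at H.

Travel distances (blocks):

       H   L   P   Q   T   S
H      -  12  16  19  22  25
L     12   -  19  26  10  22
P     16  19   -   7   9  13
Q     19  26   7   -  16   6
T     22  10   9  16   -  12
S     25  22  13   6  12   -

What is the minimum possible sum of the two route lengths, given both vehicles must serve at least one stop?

There are 2^4 − 1 = 15 ways to divide the 5 stops into two non-empty groups. For each, the best each vehicle can do is its own shortest tour through its group:
  {L} + {P, Q, T, S}: 24 + 62 = 86
  {P} + {L, Q, T, S}: 32 + 59 = 91
  {L, P} + {Q, T, S}: 47 + 59 = 106
  {Q} + {L, P, T, S}: 38 + 63 = 101
  {L, Q} + {P, T, S}: 57 + 62 = 119
  {P, Q} + {L, T, S}: 42 + 59 = 101
  … (15 splits in total)
Best: vehicle 1 H → L → H = 24; vehicle 2 H → P → T → S → Q → H = 62; combined 86.

Minimum combined distance: 86 blocks.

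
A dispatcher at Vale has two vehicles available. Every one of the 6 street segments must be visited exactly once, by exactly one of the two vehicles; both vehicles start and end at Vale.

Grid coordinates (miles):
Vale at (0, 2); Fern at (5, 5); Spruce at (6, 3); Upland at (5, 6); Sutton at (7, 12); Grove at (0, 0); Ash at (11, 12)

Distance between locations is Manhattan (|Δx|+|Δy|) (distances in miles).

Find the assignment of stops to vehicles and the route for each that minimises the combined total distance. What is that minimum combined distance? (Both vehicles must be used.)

46 miles — the smallest possible combined total.

Check every non-empty split of the stops between the two vehicles; for each half take its own optimal tour:
  {Fern} + {Spruce, Upland, Sutton, Grove, Ash}: 16 + 46 = 62
  {Spruce} + {Fern, Upland, Sutton, Grove, Ash}: 14 + 46 = 60
  {Fern, Spruce} + {Upland, Sutton, Grove, Ash}: 18 + 46 = 64
  {Upland} + {Fern, Spruce, Sutton, Grove, Ash}: 18 + 46 = 64
  {Fern, Upland} + {Spruce, Sutton, Grove, Ash}: 18 + 46 = 64
  {Spruce, Upland} + {Fern, Sutton, Grove, Ash}: 20 + 46 = 66
  … (31 splits in total)
  {Grove} + {Fern, Spruce, Upland, Sutton, Ash}: 4 + 42 = 46  ← best
Best: vehicle 1 Vale → Grove → Vale = 4; vehicle 2 Vale → Fern → Upland → Sutton → Ash → Spruce → Vale = 42; combined 46.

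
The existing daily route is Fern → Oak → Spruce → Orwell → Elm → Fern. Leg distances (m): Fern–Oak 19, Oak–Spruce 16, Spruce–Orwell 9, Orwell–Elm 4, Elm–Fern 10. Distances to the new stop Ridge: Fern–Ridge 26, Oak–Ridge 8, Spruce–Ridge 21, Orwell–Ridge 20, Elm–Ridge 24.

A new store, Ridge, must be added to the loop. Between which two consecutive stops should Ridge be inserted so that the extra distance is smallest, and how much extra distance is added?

Insertion cost between consecutive stops i–j is d(i,Ridge) + d(Ridge,j) − d(i,j):
  between Fern and Oak: 26 + 8 − 19 = 15
  between Oak and Spruce: 8 + 21 − 16 = 13
  between Spruce and Orwell: 21 + 20 − 9 = 32
  between Orwell and Elm: 20 + 24 − 4 = 40
  between Elm and Fern: 24 + 26 − 10 = 40
Cheapest insertion is between Oak and Spruce, adding 13.
New total = 58 + 13 = 71.

Adding 13 m by placing Ridge on the Oak–Spruce leg.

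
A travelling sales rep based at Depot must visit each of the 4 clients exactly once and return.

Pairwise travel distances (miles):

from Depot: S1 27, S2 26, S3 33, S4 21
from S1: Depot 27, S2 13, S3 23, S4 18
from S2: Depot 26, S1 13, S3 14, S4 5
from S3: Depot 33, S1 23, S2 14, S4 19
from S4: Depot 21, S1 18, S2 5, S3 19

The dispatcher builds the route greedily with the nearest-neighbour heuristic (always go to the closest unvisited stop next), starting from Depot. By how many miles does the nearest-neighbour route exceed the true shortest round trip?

From Depot: S4=21, S2=26, S1=27, S3=33 → choose S4 (21).
From S4: S2=5, S1=18, S3=19 → choose S2 (5).
From S2: S1=13, S3=14 → choose S1 (13).
From S1: S3=23 → choose S3 (23).
NN route Depot → S4 → S2 → S1 → S3 → Depot costs 95.
Optimal: Depot → S1 → S3 → S2 → S4 → Depot costs 90 (by enumerating all 12 distinct tours).
Excess = 95 − 90 = 5.

Excess over optimum: 5 miles.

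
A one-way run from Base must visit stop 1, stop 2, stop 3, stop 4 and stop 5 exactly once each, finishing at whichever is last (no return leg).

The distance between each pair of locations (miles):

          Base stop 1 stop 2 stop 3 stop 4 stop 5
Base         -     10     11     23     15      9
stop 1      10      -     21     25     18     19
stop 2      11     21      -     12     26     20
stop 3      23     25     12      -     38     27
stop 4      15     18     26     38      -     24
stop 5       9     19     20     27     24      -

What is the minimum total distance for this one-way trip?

Minimum one-way distance = 84 miles.

There are 5! = 120 possible orderings.
Base → stop 1 → stop 2 → stop 3 → stop 4 → stop 5: 10+21+12+38+24 = 105
Base → stop 1 → stop 2 → stop 3 → stop 5 → stop 4: 10+21+12+27+24 = 94
Base → stop 1 → stop 2 → stop 4 → stop 3 → stop 5: 10+21+26+38+27 = 122
Base → stop 1 → stop 2 → stop 4 → stop 5 → stop 3: 10+21+26+24+27 = 108
Base → stop 1 → stop 2 → stop 5 → stop 3 → stop 4: 10+21+20+27+38 = 116
Base → stop 1 → stop 2 → stop 5 → stop 4 → stop 3: 10+21+20+24+38 = 113
Base → stop 1 → stop 3 → stop 2 → stop 4 → stop 5: 10+25+12+26+24 = 97
Base → stop 1 → stop 3 → stop 2 → stop 5 → stop 4: 10+25+12+20+24 = 91
Base → stop 1 → stop 3 → stop 4 → stop 2 → stop 5: 10+25+38+26+20 = 119
Base → stop 1 → stop 3 → stop 4 → stop 5 → stop 2: 10+25+38+24+20 = 117
Base → stop 1 → stop 3 → stop 5 → stop 2 → stop 4: 10+25+27+20+26 = 108
Base → stop 1 → stop 3 → stop 5 → stop 4 → stop 2: 10+25+27+24+26 = 112
Base → stop 1 → stop 4 → stop 2 → stop 3 → stop 5: 10+18+26+12+27 = 93
Base → stop 1 → stop 4 → stop 2 → stop 5 → stop 3: 10+18+26+20+27 = 101
… (106 more)
Base → stop 1 → stop 4 → stop 5 → stop 2 → stop 3: 10+18+24+20+12 = 84  ← best
The minimum is 84.
One shortest path: Base → stop 1 → stop 4 → stop 5 → stop 2 → stop 3.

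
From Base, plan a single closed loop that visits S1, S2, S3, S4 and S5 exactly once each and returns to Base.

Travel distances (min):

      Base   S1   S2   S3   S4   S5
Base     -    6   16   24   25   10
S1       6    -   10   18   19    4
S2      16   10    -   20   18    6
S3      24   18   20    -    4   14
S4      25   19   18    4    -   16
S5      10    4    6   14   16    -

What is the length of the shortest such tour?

Minimum total distance: 62 min.

With 5 stops there are 5!/2 = 60 distinct round trips (a route and its reverse cost the same).
Base - S1 - S2 - S3 - S4 - S5 - Base: 6+10+20+4+16+10 = 66
Base - S1 - S2 - S3 - S5 - S4 - Base: 6+10+20+14+16+25 = 91
Base - S1 - S2 - S4 - S3 - S5 - Base: 6+10+18+4+14+10 = 62
Base - S1 - S2 - S4 - S5 - S3 - Base: 6+10+18+16+14+24 = 88
Base - S1 - S2 - S5 - S3 - S4 - Base: 6+10+6+14+4+25 = 65
Base - S1 - S2 - S5 - S4 - S3 - Base: 6+10+6+16+4+24 = 66
Base - S1 - S3 - S2 - S4 - S5 - Base: 6+18+20+18+16+10 = 88
Base - S1 - S3 - S2 - S5 - S4 - Base: 6+18+20+6+16+25 = 91
Base - S1 - S3 - S4 - S2 - S5 - Base: 6+18+4+18+6+10 = 62
Base - S1 - S3 - S4 - S5 - S2 - Base: 6+18+4+16+6+16 = 66
Base - S1 - S3 - S5 - S2 - S4 - Base: 6+18+14+6+18+25 = 87
Base - S1 - S3 - S5 - S4 - S2 - Base: 6+18+14+16+18+16 = 88
Base - S1 - S4 - S2 - S3 - S5 - Base: 6+19+18+20+14+10 = 87
Base - S1 - S4 - S2 - S5 - S3 - Base: 6+19+18+6+14+24 = 87
… (46 more)
The minimum is 62.
One optimal route: Base → S1 → S2 → S4 → S3 → S5 → Base (or its reverse).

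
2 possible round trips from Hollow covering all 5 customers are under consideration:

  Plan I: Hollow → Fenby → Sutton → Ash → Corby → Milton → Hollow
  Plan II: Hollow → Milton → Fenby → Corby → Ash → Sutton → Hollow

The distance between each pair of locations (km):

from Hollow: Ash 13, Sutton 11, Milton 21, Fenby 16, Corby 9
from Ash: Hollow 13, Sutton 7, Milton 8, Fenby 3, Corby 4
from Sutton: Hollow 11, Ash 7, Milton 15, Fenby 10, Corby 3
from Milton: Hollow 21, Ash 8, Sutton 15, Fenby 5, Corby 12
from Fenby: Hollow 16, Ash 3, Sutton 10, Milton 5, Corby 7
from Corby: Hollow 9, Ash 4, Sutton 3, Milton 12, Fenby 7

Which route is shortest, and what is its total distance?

Plan I: 16 + 10 + 7 + 4 + 12 + 21 = 70
Plan II: 21 + 5 + 7 + 4 + 7 + 11 = 55

Shortest is Plan II, total 55 km.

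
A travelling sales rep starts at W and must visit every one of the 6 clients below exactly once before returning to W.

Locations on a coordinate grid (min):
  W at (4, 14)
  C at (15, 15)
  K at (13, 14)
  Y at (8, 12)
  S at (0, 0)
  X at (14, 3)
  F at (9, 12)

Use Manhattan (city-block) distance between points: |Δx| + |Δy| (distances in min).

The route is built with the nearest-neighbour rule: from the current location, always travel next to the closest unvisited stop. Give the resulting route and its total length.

Total distance 64 min via the nearest-neighbour route W → Y → F → K → C → X → S → W.

At W the remaining stops are Y 6, F 7, K 9, C 12, S 18, X 21; go to Y.
At Y the remaining stops are F 1, K 7, C 10, X 15, S 20; go to F.
At F the remaining stops are K 6, C 9, X 14, S 21; go to K.
At K the remaining stops are C 3, X 12, S 27; go to C.
At C the remaining stops are X 13, S 30; go to X.
At X the remaining stops are S 17; go to S.
Return S→W: 18.
Total = 6 + 1 + 6 + 3 + 13 + 17 + 18 = 64.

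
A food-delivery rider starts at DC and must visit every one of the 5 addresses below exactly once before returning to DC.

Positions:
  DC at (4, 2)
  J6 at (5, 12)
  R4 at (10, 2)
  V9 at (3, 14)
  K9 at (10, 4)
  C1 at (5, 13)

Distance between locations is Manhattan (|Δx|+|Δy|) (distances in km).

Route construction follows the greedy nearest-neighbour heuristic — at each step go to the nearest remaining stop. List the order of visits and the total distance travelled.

At DC the remaining stops are R4 6, K9 8, J6 11, C1 12, V9 13; go to R4.
At R4 the remaining stops are K9 2, J6 15, C1 16, V9 19; go to K9.
At K9 the remaining stops are J6 13, C1 14, V9 17; go to J6.
At J6 the remaining stops are C1 1, V9 4; go to C1.
At C1 the remaining stops are V9 3; go to V9.
Return V9→DC: 13.
Total = 6 + 2 + 13 + 1 + 3 + 13 = 38.

Total distance 38 km via the nearest-neighbour route DC → R4 → K9 → J6 → C1 → V9 → DC.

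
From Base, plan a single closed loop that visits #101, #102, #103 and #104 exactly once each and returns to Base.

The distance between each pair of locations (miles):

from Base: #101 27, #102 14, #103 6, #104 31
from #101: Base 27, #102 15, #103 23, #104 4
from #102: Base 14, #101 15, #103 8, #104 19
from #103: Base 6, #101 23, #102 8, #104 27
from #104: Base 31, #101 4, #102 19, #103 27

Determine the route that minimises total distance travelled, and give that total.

Minimum total distance: 64 miles.

Base-#101-#102-#103-#104-Base: 27+15+8+27+31 = 108
Base-#101-#102-#104-#103-Base: 27+15+19+27+6 = 94
Base-#101-#103-#102-#104-Base: 27+23+8+19+31 = 108
Base-#101-#103-#104-#102-Base: 27+23+27+19+14 = 110
Base-#101-#104-#102-#103-Base: 27+4+19+8+6 = 64
Base-#101-#104-#103-#102-Base: 27+4+27+8+14 = 80
Base-#102-#101-#103-#104-Base: 14+15+23+27+31 = 110
Base-#102-#101-#104-#103-Base: 14+15+4+27+6 = 66
Base-#102-#103-#101-#104-Base: 14+8+23+4+31 = 80
Base-#102-#104-#101-#103-Base: 14+19+4+23+6 = 66
Base-#103-#101-#102-#104-Base: 6+23+15+19+31 = 94
Base-#103-#102-#101-#104-Base: 6+8+15+4+31 = 64
The minimum is 64.
One optimal route: Base → #101 → #104 → #102 → #103 → Base (or its reverse).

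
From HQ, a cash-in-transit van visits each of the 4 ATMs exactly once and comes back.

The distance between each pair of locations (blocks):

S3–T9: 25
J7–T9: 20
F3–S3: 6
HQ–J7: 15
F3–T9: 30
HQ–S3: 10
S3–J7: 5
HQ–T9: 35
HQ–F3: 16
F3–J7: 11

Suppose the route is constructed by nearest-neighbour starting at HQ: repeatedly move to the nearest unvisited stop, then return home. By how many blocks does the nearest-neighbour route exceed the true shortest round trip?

From HQ: S3=10, J7=15, F3=16, T9=35 → choose S3 (10).
From S3: J7=5, F3=6, T9=25 → choose J7 (5).
From J7: F3=11, T9=20 → choose F3 (11).
From F3: T9=30 → choose T9 (30).
NN route HQ → S3 → J7 → F3 → T9 → HQ costs 91.
Optimal: HQ → F3 → T9 → J7 → S3 → HQ costs 81 (by enumerating all 12 distinct tours).
Excess = 91 − 81 = 10.

10 blocks longer than the optimal tour.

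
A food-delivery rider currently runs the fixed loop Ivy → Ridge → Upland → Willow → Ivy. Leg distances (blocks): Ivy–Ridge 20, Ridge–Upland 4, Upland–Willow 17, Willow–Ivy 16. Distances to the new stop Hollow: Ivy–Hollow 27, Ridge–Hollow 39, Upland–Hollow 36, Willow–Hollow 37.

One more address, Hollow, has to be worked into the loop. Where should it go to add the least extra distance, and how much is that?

Insertion cost between consecutive stops i–j is d(i,Hollow) + d(Hollow,j) − d(i,j):
  between Ivy and Ridge: 27 + 39 − 20 = 46
  between Ridge and Upland: 39 + 36 − 4 = 71
  between Upland and Willow: 36 + 37 − 17 = 56
  between Willow and Ivy: 37 + 27 − 16 = 48
Cheapest insertion is between Ivy and Ridge, adding 46.
New total = 57 + 46 = 103.

Minimum extra distance: 46 blocks, inserting Hollow between Ivy and Ridge.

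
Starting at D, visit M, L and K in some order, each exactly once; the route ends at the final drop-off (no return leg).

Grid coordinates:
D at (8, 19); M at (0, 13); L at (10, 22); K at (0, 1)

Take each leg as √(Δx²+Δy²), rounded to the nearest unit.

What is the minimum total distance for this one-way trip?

There are 3! = 6 possible orderings.
D - M - L - K: 10+13+23 = 46
D - M - K - L: 10+12+23 = 45
D - L - M - K: 4+13+12 = 29
D - L - K - M: 4+23+12 = 39
D - K - M - L: 20+12+13 = 45
D - K - L - M: 20+23+13 = 56
The minimum is 29.
One shortest path: D → L → M → K.

29 — the minimum one-way total.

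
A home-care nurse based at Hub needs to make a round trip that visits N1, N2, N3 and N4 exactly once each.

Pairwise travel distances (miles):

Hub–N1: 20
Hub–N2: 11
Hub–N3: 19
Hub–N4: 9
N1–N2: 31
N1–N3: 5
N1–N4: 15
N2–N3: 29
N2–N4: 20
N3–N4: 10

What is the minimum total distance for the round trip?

There are 12 distinct closed tours to check (reversals are equivalent).
Hub-N1-N2-N3-N4-Hub: 20+31+29+10+9 = 99
Hub-N1-N2-N4-N3-Hub: 20+31+20+10+19 = 100
Hub-N1-N3-N2-N4-Hub: 20+5+29+20+9 = 83
Hub-N1-N3-N4-N2-Hub: 20+5+10+20+11 = 66
Hub-N1-N4-N2-N3-Hub: 20+15+20+29+19 = 103
Hub-N1-N4-N3-N2-Hub: 20+15+10+29+11 = 85
Hub-N2-N1-N3-N4-Hub: 11+31+5+10+9 = 66
Hub-N2-N1-N4-N3-Hub: 11+31+15+10+19 = 86
Hub-N2-N3-N1-N4-Hub: 11+29+5+15+9 = 69
Hub-N2-N4-N1-N3-Hub: 11+20+15+5+19 = 70
Hub-N3-N1-N2-N4-Hub: 19+5+31+20+9 = 84
Hub-N3-N2-N1-N4-Hub: 19+29+31+15+9 = 103
The minimum is 66.
One optimal route: Hub → N1 → N3 → N4 → N2 → Hub (or its reverse).

66 miles — the shortest possible round trip.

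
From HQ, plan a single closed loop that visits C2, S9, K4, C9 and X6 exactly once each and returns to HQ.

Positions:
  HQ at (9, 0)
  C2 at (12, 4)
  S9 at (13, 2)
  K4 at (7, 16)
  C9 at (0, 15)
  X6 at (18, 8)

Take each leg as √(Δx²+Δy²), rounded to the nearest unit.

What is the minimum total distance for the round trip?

There are 60 distinct closed tours to check (reversals are equivalent).
HQ-C2-S9-K4-C9-X6-HQ: 5+2+15+7+19+12 = 60
HQ-C2-S9-K4-X6-C9-HQ: 5+2+15+14+19+17 = 72
HQ-C2-S9-C9-K4-X6-HQ: 5+2+18+7+14+12 = 58
HQ-C2-S9-C9-X6-K4-HQ: 5+2+18+19+14+16 = 74
HQ-C2-S9-X6-K4-C9-HQ: 5+2+8+14+7+17 = 53
HQ-C2-S9-X6-C9-K4-HQ: 5+2+8+19+7+16 = 57
HQ-C2-K4-S9-C9-X6-HQ: 5+13+15+18+19+12 = 82
HQ-C2-K4-S9-X6-C9-HQ: 5+13+15+8+19+17 = 77
HQ-C2-K4-C9-S9-X6-HQ: 5+13+7+18+8+12 = 63
HQ-C2-K4-C9-X6-S9-HQ: 5+13+7+19+8+4 = 56
HQ-C2-K4-X6-S9-C9-HQ: 5+13+14+8+18+17 = 75
HQ-C2-K4-X6-C9-S9-HQ: 5+13+14+19+18+4 = 73
HQ-C2-C9-S9-K4-X6-HQ: 5+16+18+15+14+12 = 80
HQ-C2-C9-S9-X6-K4-HQ: 5+16+18+8+14+16 = 77
… (46 more)
HQ-S9-C2-X6-K4-C9-HQ: 4+2+7+14+7+17 = 51  ← best
The minimum is 51.
One optimal route: HQ → S9 → C2 → X6 → K4 → C9 → HQ (or its reverse).

Minimum total distance: 51.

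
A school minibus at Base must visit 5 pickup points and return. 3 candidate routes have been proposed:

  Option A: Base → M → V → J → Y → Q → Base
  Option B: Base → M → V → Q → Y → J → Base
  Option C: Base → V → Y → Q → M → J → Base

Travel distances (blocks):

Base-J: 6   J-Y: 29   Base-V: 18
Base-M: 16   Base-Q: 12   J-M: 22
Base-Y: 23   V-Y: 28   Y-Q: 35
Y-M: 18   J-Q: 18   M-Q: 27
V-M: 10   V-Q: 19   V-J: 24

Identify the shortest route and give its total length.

Shortest is Option B, total 115 blocks.

Option A: 16 + 10 + 24 + 29 + 35 + 12 = 126
Option B: 16 + 10 + 19 + 35 + 29 + 6 = 115
Option C: 18 + 28 + 35 + 27 + 22 + 6 = 136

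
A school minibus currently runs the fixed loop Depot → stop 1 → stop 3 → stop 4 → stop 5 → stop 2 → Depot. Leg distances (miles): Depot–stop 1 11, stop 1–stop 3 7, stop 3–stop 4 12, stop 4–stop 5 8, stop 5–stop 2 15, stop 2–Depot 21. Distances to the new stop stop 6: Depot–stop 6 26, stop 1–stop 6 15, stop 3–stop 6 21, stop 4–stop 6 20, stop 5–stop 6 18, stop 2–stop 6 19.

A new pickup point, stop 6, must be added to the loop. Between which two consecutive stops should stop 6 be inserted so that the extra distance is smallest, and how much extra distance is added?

Insertion cost between consecutive stops i–j is d(i,stop 6) + d(stop 6,j) − d(i,j):
  between Depot and stop 1: 26 + 15 − 11 = 30
  between stop 1 and stop 3: 15 + 21 − 7 = 29
  between stop 3 and stop 4: 21 + 20 − 12 = 29
  between stop 4 and stop 5: 20 + 18 − 8 = 30
  between stop 5 and stop 2: 18 + 19 − 15 = 22
  between stop 2 and Depot: 19 + 26 − 21 = 24
Cheapest insertion is between stop 5 and stop 2, adding 22.
New total = 74 + 22 = 96.

Minimum extra distance: 22 miles, inserting stop 6 between stop 5 and stop 2.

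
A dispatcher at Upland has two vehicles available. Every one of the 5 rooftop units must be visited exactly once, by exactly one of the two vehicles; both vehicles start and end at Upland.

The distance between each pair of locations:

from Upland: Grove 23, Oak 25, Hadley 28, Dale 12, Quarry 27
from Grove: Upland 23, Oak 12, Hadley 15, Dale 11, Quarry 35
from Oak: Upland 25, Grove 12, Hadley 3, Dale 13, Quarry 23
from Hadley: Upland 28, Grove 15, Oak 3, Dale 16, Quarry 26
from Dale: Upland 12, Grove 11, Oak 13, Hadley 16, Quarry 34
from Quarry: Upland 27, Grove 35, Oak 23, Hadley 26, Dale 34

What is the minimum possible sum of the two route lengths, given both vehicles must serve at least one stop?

Try each way of splitting the stops between the two vehicles (each non-empty) and, for each split, find the best tour for each vehicle:
  {Grove} + {Oak, Hadley, Dale, Quarry}: 46 + 81 = 127
  {Oak} + {Grove, Hadley, Dale, Quarry}: 50 + 91 = 141
  {Grove, Oak} + {Hadley, Dale, Quarry}: 60 + 81 = 141
  {Hadley} + {Grove, Oak, Dale, Quarry}: 56 + 85 = 141
  {Grove, Hadley} + {Oak, Dale, Quarry}: 66 + 75 = 141
  {Oak, Hadley} + {Grove, Dale, Quarry}: 56 + 85 = 141
  … (15 splits in total)
  {Dale} + {Grove, Oak, Hadley, Quarry}: 24 + 91 = 115  ← best
Best: vehicle 1 Upland → Dale → Upland = 24; vehicle 2 Upland → Grove → Oak → Hadley → Quarry → Upland = 91; combined 115.

115 — the smallest possible combined total.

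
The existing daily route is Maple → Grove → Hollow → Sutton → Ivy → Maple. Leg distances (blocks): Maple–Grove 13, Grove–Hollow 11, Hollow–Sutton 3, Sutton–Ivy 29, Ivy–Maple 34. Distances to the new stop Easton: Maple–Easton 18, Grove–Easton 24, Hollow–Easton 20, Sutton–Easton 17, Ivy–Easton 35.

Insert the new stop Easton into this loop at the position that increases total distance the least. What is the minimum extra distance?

Adding 19 blocks by placing Easton on the Ivy–Maple leg.

Insertion cost between consecutive stops i–j is d(i,Easton) + d(Easton,j) − d(i,j):
  between Maple and Grove: 18 + 24 − 13 = 29
  between Grove and Hollow: 24 + 20 − 11 = 33
  between Hollow and Sutton: 20 + 17 − 3 = 34
  between Sutton and Ivy: 17 + 35 − 29 = 23
  between Ivy and Maple: 35 + 18 − 34 = 19
Cheapest insertion is between Ivy and Maple, adding 19.
New total = 90 + 19 = 109.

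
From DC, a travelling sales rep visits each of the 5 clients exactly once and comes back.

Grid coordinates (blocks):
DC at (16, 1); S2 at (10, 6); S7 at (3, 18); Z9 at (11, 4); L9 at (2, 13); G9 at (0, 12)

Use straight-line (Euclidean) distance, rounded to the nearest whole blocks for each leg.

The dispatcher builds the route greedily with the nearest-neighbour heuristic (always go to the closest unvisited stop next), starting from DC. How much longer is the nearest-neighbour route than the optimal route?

From DC: Z9=6, S2=8, L9=18, G9=19, S7=21 → choose Z9 (6).
From Z9: S2=2, L9=13, G9=14, S7=16 → choose S2 (2).
From S2: L9=11, G9=12, S7=14 → choose L9 (11).
From L9: G9=2, S7=5 → choose G9 (2).
From G9: S7=7 → choose S7 (7).
NN route DC → Z9 → S2 → L9 → G9 → S7 → DC costs 49.
Optimal: DC → S7 → L9 → G9 → S2 → Z9 → DC costs 48 (by enumerating all 60 distinct tours).
Excess = 49 − 48 = 1.

The nearest-neighbour route is 1 blocks longer than optimal.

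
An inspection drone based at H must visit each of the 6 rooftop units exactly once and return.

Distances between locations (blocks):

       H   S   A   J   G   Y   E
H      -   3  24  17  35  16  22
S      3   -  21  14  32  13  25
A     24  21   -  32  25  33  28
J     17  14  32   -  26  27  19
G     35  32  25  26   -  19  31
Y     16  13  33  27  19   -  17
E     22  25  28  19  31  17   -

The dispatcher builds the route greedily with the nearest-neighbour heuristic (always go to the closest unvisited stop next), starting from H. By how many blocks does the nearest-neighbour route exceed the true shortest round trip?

H: S=3, Y=16, J=17, E=22, A=24, G=35 ⇒ S
S: Y=13, J=14, A=21, E=25, G=32 ⇒ Y
Y: E=17, G=19, J=27, A=33 ⇒ E
E: J=19, A=28, G=31 ⇒ J
J: G=26, A=32 ⇒ G
G: A=25 ⇒ A
NN route H → S → Y → E → J → G → A → H costs 127.
Optimal: H → S → A → G → Y → E → J → H costs 121 (by enumerating all 360 distinct tours).
Excess = 127 − 121 = 6.

6 blocks longer than the optimal tour.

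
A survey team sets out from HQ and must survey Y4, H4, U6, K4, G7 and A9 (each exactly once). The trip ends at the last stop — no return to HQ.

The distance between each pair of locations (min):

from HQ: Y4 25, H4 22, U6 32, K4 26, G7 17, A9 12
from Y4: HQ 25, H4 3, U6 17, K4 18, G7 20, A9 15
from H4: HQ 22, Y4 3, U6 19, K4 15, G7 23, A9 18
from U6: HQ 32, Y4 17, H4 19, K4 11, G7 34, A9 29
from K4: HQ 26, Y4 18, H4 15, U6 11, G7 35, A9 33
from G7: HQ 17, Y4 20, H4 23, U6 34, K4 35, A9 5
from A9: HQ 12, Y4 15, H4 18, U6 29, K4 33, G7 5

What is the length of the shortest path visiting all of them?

There are 6! = 720 possible orderings.
HQ → Y4 → H4 → U6 → K4 → G7 → A9: 25+3+19+11+35+5 = 98
HQ → Y4 → H4 → U6 → K4 → A9 → G7: 25+3+19+11+33+5 = 96
HQ → Y4 → H4 → U6 → G7 → K4 → A9: 25+3+19+34+35+33 = 149
HQ → Y4 → H4 → U6 → G7 → A9 → K4: 25+3+19+34+5+33 = 119
HQ → Y4 → H4 → U6 → A9 → K4 → G7: 25+3+19+29+33+35 = 144
HQ → Y4 → H4 → U6 → A9 → G7 → K4: 25+3+19+29+5+35 = 116
HQ → Y4 → H4 → K4 → U6 → G7 → A9: 25+3+15+11+34+5 = 93
HQ → Y4 → H4 → K4 → U6 → A9 → G7: 25+3+15+11+29+5 = 88
… (712 more)
HQ → G7 → A9 → Y4 → H4 → K4 → U6: 17+5+15+3+15+11 = 66  ← best
The minimum is 66.
One shortest path: HQ → G7 → A9 → Y4 → H4 → K4 → U6.

Minimum one-way distance = 66 min.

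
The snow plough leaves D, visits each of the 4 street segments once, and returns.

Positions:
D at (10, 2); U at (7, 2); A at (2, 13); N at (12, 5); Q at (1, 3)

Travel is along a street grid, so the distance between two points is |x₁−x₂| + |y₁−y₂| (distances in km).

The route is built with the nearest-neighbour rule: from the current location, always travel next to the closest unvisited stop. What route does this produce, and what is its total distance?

Total distance 44 km via the nearest-neighbour route D → U → Q → A → N → D.

From D: distances to unvisited — U=3, N=5, Q=10, A=19. Nearest is U (3).
From U: distances to unvisited — Q=7, N=8, A=16. Nearest is Q (7).
From Q: distances to unvisited — A=11, N=13. Nearest is A (11).
From A: distances to unvisited — N=18. Nearest is N (18).
Return N→D: 5.
Total = 3 + 7 + 11 + 18 + 5 = 44.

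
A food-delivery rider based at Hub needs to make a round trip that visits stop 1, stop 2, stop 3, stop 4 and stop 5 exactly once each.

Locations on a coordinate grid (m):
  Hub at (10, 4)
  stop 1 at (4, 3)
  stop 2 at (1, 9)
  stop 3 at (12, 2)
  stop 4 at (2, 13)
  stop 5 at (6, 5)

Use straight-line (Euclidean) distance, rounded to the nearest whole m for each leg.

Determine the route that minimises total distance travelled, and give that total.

With 5 stops there are 5!/2 = 60 distinct round trips (a route and its reverse cost the same).
Hub-stop 1-stop 2-stop 3-stop 4-stop 5-Hub: 6+7+13+15+9+4 = 54
Hub-stop 1-stop 2-stop 3-stop 5-stop 4-Hub: 6+7+13+7+9+12 = 54
Hub-stop 1-stop 2-stop 4-stop 3-stop 5-Hub: 6+7+4+15+7+4 = 43
Hub-stop 1-stop 2-stop 4-stop 5-stop 3-Hub: 6+7+4+9+7+3 = 36
Hub-stop 1-stop 2-stop 5-stop 3-stop 4-Hub: 6+7+6+7+15+12 = 53
Hub-stop 1-stop 2-stop 5-stop 4-stop 3-Hub: 6+7+6+9+15+3 = 46
Hub-stop 1-stop 3-stop 2-stop 4-stop 5-Hub: 6+8+13+4+9+4 = 44
Hub-stop 1-stop 3-stop 2-stop 5-stop 4-Hub: 6+8+13+6+9+12 = 54
Hub-stop 1-stop 3-stop 4-stop 2-stop 5-Hub: 6+8+15+4+6+4 = 43
Hub-stop 1-stop 3-stop 4-stop 5-stop 2-Hub: 6+8+15+9+6+10 = 54
Hub-stop 1-stop 3-stop 5-stop 2-stop 4-Hub: 6+8+7+6+4+12 = 43
Hub-stop 1-stop 3-stop 5-stop 4-stop 2-Hub: 6+8+7+9+4+10 = 44
Hub-stop 1-stop 4-stop 2-stop 3-stop 5-Hub: 6+10+4+13+7+4 = 44
Hub-stop 1-stop 4-stop 2-stop 5-stop 3-Hub: 6+10+4+6+7+3 = 36
… (46 more)
Hub-stop 3-stop 1-stop 2-stop 4-stop 5-Hub: 3+8+7+4+9+4 = 35  ← best
The minimum is 35.
One optimal route: Hub → stop 3 → stop 1 → stop 2 → stop 4 → stop 5 → Hub (or its reverse).

35 m — the shortest possible round trip.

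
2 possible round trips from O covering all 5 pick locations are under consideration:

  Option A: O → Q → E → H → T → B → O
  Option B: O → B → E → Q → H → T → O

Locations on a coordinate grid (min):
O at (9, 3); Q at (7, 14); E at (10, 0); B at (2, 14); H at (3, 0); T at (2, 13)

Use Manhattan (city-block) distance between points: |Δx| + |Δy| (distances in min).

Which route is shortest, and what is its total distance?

Option A: 13 + 17 + 7 + 14 + 1 + 18 = 70
Option B: 18 + 22 + 17 + 18 + 14 + 17 = 106

Shortest is Option A, total 70 min.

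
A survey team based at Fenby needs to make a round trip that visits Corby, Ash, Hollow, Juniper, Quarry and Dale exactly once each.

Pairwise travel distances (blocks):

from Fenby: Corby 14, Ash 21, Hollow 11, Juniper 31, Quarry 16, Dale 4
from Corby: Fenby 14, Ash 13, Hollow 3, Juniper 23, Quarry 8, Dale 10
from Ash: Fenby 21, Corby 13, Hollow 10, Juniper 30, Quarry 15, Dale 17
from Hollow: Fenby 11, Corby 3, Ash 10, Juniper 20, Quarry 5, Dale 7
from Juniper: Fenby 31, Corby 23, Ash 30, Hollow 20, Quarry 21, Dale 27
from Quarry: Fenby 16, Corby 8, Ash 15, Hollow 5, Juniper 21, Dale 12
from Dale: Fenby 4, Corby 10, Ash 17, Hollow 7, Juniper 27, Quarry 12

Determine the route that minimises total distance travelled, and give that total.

With 6 stops there are 6!/2 = 360 distinct round trips (a route and its reverse cost the same).
Fenby - Corby - Ash - Hollow - Juniper - Quarry - Dale - Fenby: 14+13+10+20+21+12+4 = 94
Fenby - Corby - Ash - Hollow - Juniper - Dale - Quarry - Fenby: 14+13+10+20+27+12+16 = 112
Fenby - Corby - Ash - Hollow - Quarry - Juniper - Dale - Fenby: 14+13+10+5+21+27+4 = 94
Fenby - Corby - Ash - Hollow - Quarry - Dale - Juniper - Fenby: 14+13+10+5+12+27+31 = 112
Fenby - Corby - Ash - Hollow - Dale - Juniper - Quarry - Fenby: 14+13+10+7+27+21+16 = 108
Fenby - Corby - Ash - Hollow - Dale - Quarry - Juniper - Fenby: 14+13+10+7+12+21+31 = 108
Fenby - Corby - Ash - Juniper - Hollow - Quarry - Dale - Fenby: 14+13+30+20+5+12+4 = 98
Fenby - Corby - Ash - Juniper - Hollow - Dale - Quarry - Fenby: 14+13+30+20+7+12+16 = 112
… (352 more)
The minimum is 94.
One optimal route: Fenby → Corby → Ash → Hollow → Juniper → Quarry → Dale → Fenby (or its reverse).

94 blocks — the shortest possible round trip.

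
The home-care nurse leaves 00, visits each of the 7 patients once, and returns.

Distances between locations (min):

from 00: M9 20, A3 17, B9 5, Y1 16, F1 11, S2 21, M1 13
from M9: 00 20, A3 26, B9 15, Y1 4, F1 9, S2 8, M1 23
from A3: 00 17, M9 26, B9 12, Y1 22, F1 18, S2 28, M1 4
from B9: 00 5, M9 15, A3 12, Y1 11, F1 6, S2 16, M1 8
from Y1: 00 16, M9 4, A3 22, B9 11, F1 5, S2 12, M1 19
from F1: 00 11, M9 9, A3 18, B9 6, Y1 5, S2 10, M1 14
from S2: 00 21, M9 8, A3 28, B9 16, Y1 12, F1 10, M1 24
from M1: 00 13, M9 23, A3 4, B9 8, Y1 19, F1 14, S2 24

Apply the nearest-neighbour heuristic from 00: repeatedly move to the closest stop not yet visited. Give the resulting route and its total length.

At 00 the remaining stops are B9 5, F1 11, M1 13, Y1 16, A3 17, M9 20, S2 21; go to B9.
At B9 the remaining stops are F1 6, M1 8, Y1 11, A3 12, M9 15, S2 16; go to F1.
At F1 the remaining stops are Y1 5, M9 9, S2 10, M1 14, A3 18; go to Y1.
At Y1 the remaining stops are M9 4, S2 12, M1 19, A3 22; go to M9.
At M9 the remaining stops are S2 8, M1 23, A3 26; go to S2.
At S2 the remaining stops are M1 24, A3 28; go to M1.
At M1 the remaining stops are A3 4; go to A3.
Return A3→00: 17.
Total = 5 + 6 + 5 + 4 + 8 + 24 + 4 + 17 = 73.

73 min along 00 → B9 → F1 → Y1 → M9 → S2 → M1 → A3 → 00.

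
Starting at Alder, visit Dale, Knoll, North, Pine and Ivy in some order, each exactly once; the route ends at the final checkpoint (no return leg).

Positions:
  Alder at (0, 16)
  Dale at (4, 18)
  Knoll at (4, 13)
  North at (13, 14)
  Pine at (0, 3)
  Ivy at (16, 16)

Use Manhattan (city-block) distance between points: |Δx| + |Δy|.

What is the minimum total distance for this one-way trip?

There are 5! = 120 possible orderings.
Alder - Dale - Knoll - North - Pine - Ivy: 6+5+10+24+29 = 74
Alder - Dale - Knoll - North - Ivy - Pine: 6+5+10+5+29 = 55
Alder - Dale - Knoll - Pine - North - Ivy: 6+5+14+24+5 = 54
Alder - Dale - Knoll - Pine - Ivy - North: 6+5+14+29+5 = 59
Alder - Dale - Knoll - Ivy - North - Pine: 6+5+15+5+24 = 55
Alder - Dale - Knoll - Ivy - Pine - North: 6+5+15+29+24 = 79
Alder - Dale - North - Knoll - Pine - Ivy: 6+13+10+14+29 = 72
Alder - Dale - North - Knoll - Ivy - Pine: 6+13+10+15+29 = 73
Alder - Dale - North - Pine - Knoll - Ivy: 6+13+24+14+15 = 72
Alder - Dale - North - Pine - Ivy - Knoll: 6+13+24+29+15 = 87
Alder - Dale - North - Ivy - Knoll - Pine: 6+13+5+15+14 = 53
Alder - Dale - North - Ivy - Pine - Knoll: 6+13+5+29+14 = 67
Alder - Dale - Pine - Knoll - North - Ivy: 6+19+14+10+5 = 54
Alder - Dale - Pine - Knoll - Ivy - North: 6+19+14+15+5 = 59
… (106 more)
Alder - Dale - Ivy - North - Knoll - Pine: 6+14+5+10+14 = 49  ← best
The minimum is 49.
One shortest path: Alder → Dale → Ivy → North → Knoll → Pine.

49 — the minimum one-way total.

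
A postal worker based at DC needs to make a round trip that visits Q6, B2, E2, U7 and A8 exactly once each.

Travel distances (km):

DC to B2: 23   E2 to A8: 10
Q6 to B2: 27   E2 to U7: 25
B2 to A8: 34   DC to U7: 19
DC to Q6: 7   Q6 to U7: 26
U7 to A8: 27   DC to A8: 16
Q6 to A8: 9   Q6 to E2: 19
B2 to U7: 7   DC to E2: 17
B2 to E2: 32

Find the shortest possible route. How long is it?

Shortest round trip = 81 km.

With 5 stops there are 5!/2 = 60 distinct round trips (a route and its reverse cost the same).
DC→Q6→B2→E2→U7→A8→DC: 7+27+32+25+27+16 = 134
DC→Q6→B2→E2→A8→U7→DC: 7+27+32+10+27+19 = 122
DC→Q6→B2→U7→E2→A8→DC: 7+27+7+25+10+16 = 92
DC→Q6→B2→U7→A8→E2→DC: 7+27+7+27+10+17 = 95
DC→Q6→B2→A8→E2→U7→DC: 7+27+34+10+25+19 = 122
DC→Q6→B2→A8→U7→E2→DC: 7+27+34+27+25+17 = 137
DC→Q6→E2→B2→U7→A8→DC: 7+19+32+7+27+16 = 108
DC→Q6→E2→B2→A8→U7→DC: 7+19+32+34+27+19 = 138
DC→Q6→E2→U7→B2→A8→DC: 7+19+25+7+34+16 = 108
DC→Q6→E2→U7→A8→B2→DC: 7+19+25+27+34+23 = 135
DC→Q6→E2→A8→B2→U7→DC: 7+19+10+34+7+19 = 96
DC→Q6→E2→A8→U7→B2→DC: 7+19+10+27+7+23 = 93
DC→Q6→U7→B2→E2→A8→DC: 7+26+7+32+10+16 = 98
DC→Q6→U7→B2→A8→E2→DC: 7+26+7+34+10+17 = 101
… (46 more)
DC→Q6→A8→E2→U7→B2→DC: 7+9+10+25+7+23 = 81  ← best
The minimum is 81.
One optimal route: DC → Q6 → A8 → E2 → U7 → B2 → DC (or its reverse).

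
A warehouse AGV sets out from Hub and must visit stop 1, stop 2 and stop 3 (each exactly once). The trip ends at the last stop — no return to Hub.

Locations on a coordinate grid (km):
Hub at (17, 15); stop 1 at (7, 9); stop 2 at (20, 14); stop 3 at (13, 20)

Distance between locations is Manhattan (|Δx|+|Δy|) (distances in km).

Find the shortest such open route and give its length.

Minimum one-way distance = 34 km.

There are 3! = 6 possible orderings.
Hub→stop 1→stop 2→stop 3: 16+18+13 = 47
Hub→stop 1→stop 3→stop 2: 16+17+13 = 46
Hub→stop 2→stop 1→stop 3: 4+18+17 = 39
Hub→stop 2→stop 3→stop 1: 4+13+17 = 34
Hub→stop 3→stop 1→stop 2: 9+17+18 = 44
Hub→stop 3→stop 2→stop 1: 9+13+18 = 40
The minimum is 34.
One shortest path: Hub → stop 2 → stop 3 → stop 1.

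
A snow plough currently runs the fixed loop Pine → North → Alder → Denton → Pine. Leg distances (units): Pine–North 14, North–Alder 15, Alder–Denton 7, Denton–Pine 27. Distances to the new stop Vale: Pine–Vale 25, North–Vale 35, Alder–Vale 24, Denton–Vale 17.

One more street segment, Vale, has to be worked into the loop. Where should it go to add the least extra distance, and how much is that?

+15 — insert Vale between Denton and Pine.

Insertion cost between consecutive stops i–j is d(i,Vale) + d(Vale,j) − d(i,j):
  between Pine and North: 25 + 35 − 14 = 46
  between North and Alder: 35 + 24 − 15 = 44
  between Alder and Denton: 24 + 17 − 7 = 34
  between Denton and Pine: 17 + 25 − 27 = 15
Cheapest insertion is between Denton and Pine, adding 15.
New total = 63 + 15 = 78.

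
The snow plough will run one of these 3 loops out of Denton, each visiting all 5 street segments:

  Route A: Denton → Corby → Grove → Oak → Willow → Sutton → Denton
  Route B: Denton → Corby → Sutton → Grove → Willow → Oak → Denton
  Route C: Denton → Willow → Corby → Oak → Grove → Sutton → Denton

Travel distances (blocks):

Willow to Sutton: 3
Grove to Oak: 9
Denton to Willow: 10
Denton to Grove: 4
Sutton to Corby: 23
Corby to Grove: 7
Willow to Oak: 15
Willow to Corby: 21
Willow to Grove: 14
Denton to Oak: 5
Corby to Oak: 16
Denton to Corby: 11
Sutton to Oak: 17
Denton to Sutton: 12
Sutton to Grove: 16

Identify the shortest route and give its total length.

Shortest is Route A, total 57 blocks.

Route A: 11 + 7 + 9 + 15 + 3 + 12 = 57
Route B: 11 + 23 + 16 + 14 + 15 + 5 = 84
Route C: 10 + 21 + 16 + 9 + 16 + 12 = 84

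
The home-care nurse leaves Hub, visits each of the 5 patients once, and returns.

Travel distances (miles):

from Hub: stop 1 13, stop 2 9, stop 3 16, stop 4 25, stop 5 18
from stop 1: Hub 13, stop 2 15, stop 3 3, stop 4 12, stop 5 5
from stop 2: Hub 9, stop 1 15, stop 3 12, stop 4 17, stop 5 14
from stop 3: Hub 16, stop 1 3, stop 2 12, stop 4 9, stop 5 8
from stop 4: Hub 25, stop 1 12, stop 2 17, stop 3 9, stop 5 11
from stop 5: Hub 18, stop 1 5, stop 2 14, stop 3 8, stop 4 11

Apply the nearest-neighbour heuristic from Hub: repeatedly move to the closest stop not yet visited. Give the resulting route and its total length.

Hub → [stop 2:9 / stop 1:13 / stop 3:16 / stop 5:18 / stop 4:25] → stop 2 (9)
stop 2 → [stop 3:12 / stop 5:14 / stop 1:15 / stop 4:17] → stop 3 (12)
stop 3 → [stop 1:3 / stop 5:8 / stop 4:9] → stop 1 (3)
stop 1 → [stop 5:5 / stop 4:12] → stop 5 (5)
stop 5 → [stop 4:11] → stop 4 (11)
Return stop 4→Hub: 25.
Total = 9 + 12 + 3 + 5 + 11 + 25 = 65.

Total distance 65 miles via the nearest-neighbour route Hub → stop 2 → stop 3 → stop 1 → stop 5 → stop 4 → Hub.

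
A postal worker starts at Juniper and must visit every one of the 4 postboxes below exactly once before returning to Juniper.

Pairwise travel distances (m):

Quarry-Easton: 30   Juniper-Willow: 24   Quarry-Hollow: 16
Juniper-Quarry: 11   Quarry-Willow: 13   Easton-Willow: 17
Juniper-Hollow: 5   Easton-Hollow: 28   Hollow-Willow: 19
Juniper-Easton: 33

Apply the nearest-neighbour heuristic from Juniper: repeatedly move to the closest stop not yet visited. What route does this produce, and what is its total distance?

Nearest-neighbour total = 84 m; route Juniper → Hollow → Quarry → Willow → Easton → Juniper.

Juniper → [Hollow:5 / Quarry:11 / Willow:24 / Easton:33] → Hollow (5)
Hollow → [Quarry:16 / Willow:19 / Easton:28] → Quarry (16)
Quarry → [Willow:13 / Easton:30] → Willow (13)
Willow → [Easton:17] → Easton (17)
Return Easton→Juniper: 33.
Total = 5 + 16 + 13 + 17 + 33 = 84.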